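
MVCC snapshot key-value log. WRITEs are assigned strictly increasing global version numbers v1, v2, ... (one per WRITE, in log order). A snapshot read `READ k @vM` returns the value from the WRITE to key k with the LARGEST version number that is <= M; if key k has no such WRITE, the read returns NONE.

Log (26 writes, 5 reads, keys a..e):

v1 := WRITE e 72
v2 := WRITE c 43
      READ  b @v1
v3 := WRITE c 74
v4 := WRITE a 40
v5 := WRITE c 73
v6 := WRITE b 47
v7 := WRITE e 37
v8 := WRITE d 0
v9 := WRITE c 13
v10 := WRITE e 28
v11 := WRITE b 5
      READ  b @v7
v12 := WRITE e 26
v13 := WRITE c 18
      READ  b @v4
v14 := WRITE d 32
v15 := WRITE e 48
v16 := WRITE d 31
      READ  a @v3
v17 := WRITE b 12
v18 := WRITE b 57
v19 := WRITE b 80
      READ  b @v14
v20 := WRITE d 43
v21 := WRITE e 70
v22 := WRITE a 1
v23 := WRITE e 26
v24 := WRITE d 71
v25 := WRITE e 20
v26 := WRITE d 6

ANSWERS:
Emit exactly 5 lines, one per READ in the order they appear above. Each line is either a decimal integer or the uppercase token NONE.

v1: WRITE e=72  (e history now [(1, 72)])
v2: WRITE c=43  (c history now [(2, 43)])
READ b @v1: history=[] -> no version <= 1 -> NONE
v3: WRITE c=74  (c history now [(2, 43), (3, 74)])
v4: WRITE a=40  (a history now [(4, 40)])
v5: WRITE c=73  (c history now [(2, 43), (3, 74), (5, 73)])
v6: WRITE b=47  (b history now [(6, 47)])
v7: WRITE e=37  (e history now [(1, 72), (7, 37)])
v8: WRITE d=0  (d history now [(8, 0)])
v9: WRITE c=13  (c history now [(2, 43), (3, 74), (5, 73), (9, 13)])
v10: WRITE e=28  (e history now [(1, 72), (7, 37), (10, 28)])
v11: WRITE b=5  (b history now [(6, 47), (11, 5)])
READ b @v7: history=[(6, 47), (11, 5)] -> pick v6 -> 47
v12: WRITE e=26  (e history now [(1, 72), (7, 37), (10, 28), (12, 26)])
v13: WRITE c=18  (c history now [(2, 43), (3, 74), (5, 73), (9, 13), (13, 18)])
READ b @v4: history=[(6, 47), (11, 5)] -> no version <= 4 -> NONE
v14: WRITE d=32  (d history now [(8, 0), (14, 32)])
v15: WRITE e=48  (e history now [(1, 72), (7, 37), (10, 28), (12, 26), (15, 48)])
v16: WRITE d=31  (d history now [(8, 0), (14, 32), (16, 31)])
READ a @v3: history=[(4, 40)] -> no version <= 3 -> NONE
v17: WRITE b=12  (b history now [(6, 47), (11, 5), (17, 12)])
v18: WRITE b=57  (b history now [(6, 47), (11, 5), (17, 12), (18, 57)])
v19: WRITE b=80  (b history now [(6, 47), (11, 5), (17, 12), (18, 57), (19, 80)])
READ b @v14: history=[(6, 47), (11, 5), (17, 12), (18, 57), (19, 80)] -> pick v11 -> 5
v20: WRITE d=43  (d history now [(8, 0), (14, 32), (16, 31), (20, 43)])
v21: WRITE e=70  (e history now [(1, 72), (7, 37), (10, 28), (12, 26), (15, 48), (21, 70)])
v22: WRITE a=1  (a history now [(4, 40), (22, 1)])
v23: WRITE e=26  (e history now [(1, 72), (7, 37), (10, 28), (12, 26), (15, 48), (21, 70), (23, 26)])
v24: WRITE d=71  (d history now [(8, 0), (14, 32), (16, 31), (20, 43), (24, 71)])
v25: WRITE e=20  (e history now [(1, 72), (7, 37), (10, 28), (12, 26), (15, 48), (21, 70), (23, 26), (25, 20)])
v26: WRITE d=6  (d history now [(8, 0), (14, 32), (16, 31), (20, 43), (24, 71), (26, 6)])

Answer: NONE
47
NONE
NONE
5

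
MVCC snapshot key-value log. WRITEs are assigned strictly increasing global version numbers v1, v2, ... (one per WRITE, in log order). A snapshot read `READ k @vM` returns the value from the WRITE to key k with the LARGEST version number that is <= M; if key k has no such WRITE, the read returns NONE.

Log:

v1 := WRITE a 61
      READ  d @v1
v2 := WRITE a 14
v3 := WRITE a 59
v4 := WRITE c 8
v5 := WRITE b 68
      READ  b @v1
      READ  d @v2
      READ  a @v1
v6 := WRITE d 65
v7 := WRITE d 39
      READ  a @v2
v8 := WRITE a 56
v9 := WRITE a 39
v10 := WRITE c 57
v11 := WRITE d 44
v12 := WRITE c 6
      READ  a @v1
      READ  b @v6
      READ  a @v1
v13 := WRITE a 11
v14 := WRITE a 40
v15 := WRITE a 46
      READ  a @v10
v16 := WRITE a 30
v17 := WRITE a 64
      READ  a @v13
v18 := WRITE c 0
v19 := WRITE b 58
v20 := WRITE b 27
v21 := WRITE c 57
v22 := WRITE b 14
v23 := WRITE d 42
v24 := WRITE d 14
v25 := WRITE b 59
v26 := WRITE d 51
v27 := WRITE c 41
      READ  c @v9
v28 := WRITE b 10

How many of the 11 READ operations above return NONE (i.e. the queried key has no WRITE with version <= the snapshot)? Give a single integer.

v1: WRITE a=61  (a history now [(1, 61)])
READ d @v1: history=[] -> no version <= 1 -> NONE
v2: WRITE a=14  (a history now [(1, 61), (2, 14)])
v3: WRITE a=59  (a history now [(1, 61), (2, 14), (3, 59)])
v4: WRITE c=8  (c history now [(4, 8)])
v5: WRITE b=68  (b history now [(5, 68)])
READ b @v1: history=[(5, 68)] -> no version <= 1 -> NONE
READ d @v2: history=[] -> no version <= 2 -> NONE
READ a @v1: history=[(1, 61), (2, 14), (3, 59)] -> pick v1 -> 61
v6: WRITE d=65  (d history now [(6, 65)])
v7: WRITE d=39  (d history now [(6, 65), (7, 39)])
READ a @v2: history=[(1, 61), (2, 14), (3, 59)] -> pick v2 -> 14
v8: WRITE a=56  (a history now [(1, 61), (2, 14), (3, 59), (8, 56)])
v9: WRITE a=39  (a history now [(1, 61), (2, 14), (3, 59), (8, 56), (9, 39)])
v10: WRITE c=57  (c history now [(4, 8), (10, 57)])
v11: WRITE d=44  (d history now [(6, 65), (7, 39), (11, 44)])
v12: WRITE c=6  (c history now [(4, 8), (10, 57), (12, 6)])
READ a @v1: history=[(1, 61), (2, 14), (3, 59), (8, 56), (9, 39)] -> pick v1 -> 61
READ b @v6: history=[(5, 68)] -> pick v5 -> 68
READ a @v1: history=[(1, 61), (2, 14), (3, 59), (8, 56), (9, 39)] -> pick v1 -> 61
v13: WRITE a=11  (a history now [(1, 61), (2, 14), (3, 59), (8, 56), (9, 39), (13, 11)])
v14: WRITE a=40  (a history now [(1, 61), (2, 14), (3, 59), (8, 56), (9, 39), (13, 11), (14, 40)])
v15: WRITE a=46  (a history now [(1, 61), (2, 14), (3, 59), (8, 56), (9, 39), (13, 11), (14, 40), (15, 46)])
READ a @v10: history=[(1, 61), (2, 14), (3, 59), (8, 56), (9, 39), (13, 11), (14, 40), (15, 46)] -> pick v9 -> 39
v16: WRITE a=30  (a history now [(1, 61), (2, 14), (3, 59), (8, 56), (9, 39), (13, 11), (14, 40), (15, 46), (16, 30)])
v17: WRITE a=64  (a history now [(1, 61), (2, 14), (3, 59), (8, 56), (9, 39), (13, 11), (14, 40), (15, 46), (16, 30), (17, 64)])
READ a @v13: history=[(1, 61), (2, 14), (3, 59), (8, 56), (9, 39), (13, 11), (14, 40), (15, 46), (16, 30), (17, 64)] -> pick v13 -> 11
v18: WRITE c=0  (c history now [(4, 8), (10, 57), (12, 6), (18, 0)])
v19: WRITE b=58  (b history now [(5, 68), (19, 58)])
v20: WRITE b=27  (b history now [(5, 68), (19, 58), (20, 27)])
v21: WRITE c=57  (c history now [(4, 8), (10, 57), (12, 6), (18, 0), (21, 57)])
v22: WRITE b=14  (b history now [(5, 68), (19, 58), (20, 27), (22, 14)])
v23: WRITE d=42  (d history now [(6, 65), (7, 39), (11, 44), (23, 42)])
v24: WRITE d=14  (d history now [(6, 65), (7, 39), (11, 44), (23, 42), (24, 14)])
v25: WRITE b=59  (b history now [(5, 68), (19, 58), (20, 27), (22, 14), (25, 59)])
v26: WRITE d=51  (d history now [(6, 65), (7, 39), (11, 44), (23, 42), (24, 14), (26, 51)])
v27: WRITE c=41  (c history now [(4, 8), (10, 57), (12, 6), (18, 0), (21, 57), (27, 41)])
READ c @v9: history=[(4, 8), (10, 57), (12, 6), (18, 0), (21, 57), (27, 41)] -> pick v4 -> 8
v28: WRITE b=10  (b history now [(5, 68), (19, 58), (20, 27), (22, 14), (25, 59), (28, 10)])
Read results in order: ['NONE', 'NONE', 'NONE', '61', '14', '61', '68', '61', '39', '11', '8']
NONE count = 3

Answer: 3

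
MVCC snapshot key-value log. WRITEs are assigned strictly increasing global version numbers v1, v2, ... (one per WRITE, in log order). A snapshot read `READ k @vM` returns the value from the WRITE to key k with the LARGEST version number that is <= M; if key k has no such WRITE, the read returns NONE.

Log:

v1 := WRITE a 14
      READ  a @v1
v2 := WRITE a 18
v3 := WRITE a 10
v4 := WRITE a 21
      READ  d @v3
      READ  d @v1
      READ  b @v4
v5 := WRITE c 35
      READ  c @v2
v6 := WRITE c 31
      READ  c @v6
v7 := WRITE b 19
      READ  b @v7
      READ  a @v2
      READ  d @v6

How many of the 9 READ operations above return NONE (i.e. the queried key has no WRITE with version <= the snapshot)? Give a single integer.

Answer: 5

Derivation:
v1: WRITE a=14  (a history now [(1, 14)])
READ a @v1: history=[(1, 14)] -> pick v1 -> 14
v2: WRITE a=18  (a history now [(1, 14), (2, 18)])
v3: WRITE a=10  (a history now [(1, 14), (2, 18), (3, 10)])
v4: WRITE a=21  (a history now [(1, 14), (2, 18), (3, 10), (4, 21)])
READ d @v3: history=[] -> no version <= 3 -> NONE
READ d @v1: history=[] -> no version <= 1 -> NONE
READ b @v4: history=[] -> no version <= 4 -> NONE
v5: WRITE c=35  (c history now [(5, 35)])
READ c @v2: history=[(5, 35)] -> no version <= 2 -> NONE
v6: WRITE c=31  (c history now [(5, 35), (6, 31)])
READ c @v6: history=[(5, 35), (6, 31)] -> pick v6 -> 31
v7: WRITE b=19  (b history now [(7, 19)])
READ b @v7: history=[(7, 19)] -> pick v7 -> 19
READ a @v2: history=[(1, 14), (2, 18), (3, 10), (4, 21)] -> pick v2 -> 18
READ d @v6: history=[] -> no version <= 6 -> NONE
Read results in order: ['14', 'NONE', 'NONE', 'NONE', 'NONE', '31', '19', '18', 'NONE']
NONE count = 5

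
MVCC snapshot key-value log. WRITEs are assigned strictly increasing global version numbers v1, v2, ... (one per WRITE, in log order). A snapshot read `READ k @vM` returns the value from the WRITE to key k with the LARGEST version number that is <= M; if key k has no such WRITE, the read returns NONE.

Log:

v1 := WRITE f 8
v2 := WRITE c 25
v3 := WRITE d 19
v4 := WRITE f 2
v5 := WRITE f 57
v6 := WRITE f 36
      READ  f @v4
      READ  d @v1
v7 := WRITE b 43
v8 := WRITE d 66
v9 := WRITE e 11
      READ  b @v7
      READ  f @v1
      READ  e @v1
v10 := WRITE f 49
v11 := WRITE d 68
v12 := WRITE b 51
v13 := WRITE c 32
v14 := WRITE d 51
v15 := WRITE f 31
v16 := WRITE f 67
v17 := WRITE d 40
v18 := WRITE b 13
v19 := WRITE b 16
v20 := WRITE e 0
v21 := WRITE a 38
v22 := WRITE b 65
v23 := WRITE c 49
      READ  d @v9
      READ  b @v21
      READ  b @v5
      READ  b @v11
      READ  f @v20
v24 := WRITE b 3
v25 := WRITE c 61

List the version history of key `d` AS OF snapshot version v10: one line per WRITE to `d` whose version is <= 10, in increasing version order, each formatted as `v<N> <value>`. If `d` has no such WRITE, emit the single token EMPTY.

Answer: v3 19
v8 66

Derivation:
Scan writes for key=d with version <= 10:
  v1 WRITE f 8 -> skip
  v2 WRITE c 25 -> skip
  v3 WRITE d 19 -> keep
  v4 WRITE f 2 -> skip
  v5 WRITE f 57 -> skip
  v6 WRITE f 36 -> skip
  v7 WRITE b 43 -> skip
  v8 WRITE d 66 -> keep
  v9 WRITE e 11 -> skip
  v10 WRITE f 49 -> skip
  v11 WRITE d 68 -> drop (> snap)
  v12 WRITE b 51 -> skip
  v13 WRITE c 32 -> skip
  v14 WRITE d 51 -> drop (> snap)
  v15 WRITE f 31 -> skip
  v16 WRITE f 67 -> skip
  v17 WRITE d 40 -> drop (> snap)
  v18 WRITE b 13 -> skip
  v19 WRITE b 16 -> skip
  v20 WRITE e 0 -> skip
  v21 WRITE a 38 -> skip
  v22 WRITE b 65 -> skip
  v23 WRITE c 49 -> skip
  v24 WRITE b 3 -> skip
  v25 WRITE c 61 -> skip
Collected: [(3, 19), (8, 66)]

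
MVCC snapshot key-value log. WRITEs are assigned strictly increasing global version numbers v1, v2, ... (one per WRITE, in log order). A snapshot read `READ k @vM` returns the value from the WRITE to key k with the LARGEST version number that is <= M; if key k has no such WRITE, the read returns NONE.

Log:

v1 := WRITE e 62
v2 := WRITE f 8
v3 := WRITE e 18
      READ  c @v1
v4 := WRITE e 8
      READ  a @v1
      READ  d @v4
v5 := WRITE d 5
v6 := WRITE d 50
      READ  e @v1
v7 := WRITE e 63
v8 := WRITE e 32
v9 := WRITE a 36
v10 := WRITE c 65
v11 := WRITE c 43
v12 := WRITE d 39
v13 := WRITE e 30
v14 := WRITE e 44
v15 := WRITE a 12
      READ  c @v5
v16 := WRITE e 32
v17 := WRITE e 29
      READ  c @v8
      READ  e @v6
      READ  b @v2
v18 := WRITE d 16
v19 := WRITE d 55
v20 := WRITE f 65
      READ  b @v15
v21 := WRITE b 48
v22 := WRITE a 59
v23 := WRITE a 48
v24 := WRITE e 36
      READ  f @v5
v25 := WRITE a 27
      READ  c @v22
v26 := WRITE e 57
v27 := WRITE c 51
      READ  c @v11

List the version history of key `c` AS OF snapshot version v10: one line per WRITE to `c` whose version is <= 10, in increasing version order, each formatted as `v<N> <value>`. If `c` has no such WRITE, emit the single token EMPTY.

Answer: v10 65

Derivation:
Scan writes for key=c with version <= 10:
  v1 WRITE e 62 -> skip
  v2 WRITE f 8 -> skip
  v3 WRITE e 18 -> skip
  v4 WRITE e 8 -> skip
  v5 WRITE d 5 -> skip
  v6 WRITE d 50 -> skip
  v7 WRITE e 63 -> skip
  v8 WRITE e 32 -> skip
  v9 WRITE a 36 -> skip
  v10 WRITE c 65 -> keep
  v11 WRITE c 43 -> drop (> snap)
  v12 WRITE d 39 -> skip
  v13 WRITE e 30 -> skip
  v14 WRITE e 44 -> skip
  v15 WRITE a 12 -> skip
  v16 WRITE e 32 -> skip
  v17 WRITE e 29 -> skip
  v18 WRITE d 16 -> skip
  v19 WRITE d 55 -> skip
  v20 WRITE f 65 -> skip
  v21 WRITE b 48 -> skip
  v22 WRITE a 59 -> skip
  v23 WRITE a 48 -> skip
  v24 WRITE e 36 -> skip
  v25 WRITE a 27 -> skip
  v26 WRITE e 57 -> skip
  v27 WRITE c 51 -> drop (> snap)
Collected: [(10, 65)]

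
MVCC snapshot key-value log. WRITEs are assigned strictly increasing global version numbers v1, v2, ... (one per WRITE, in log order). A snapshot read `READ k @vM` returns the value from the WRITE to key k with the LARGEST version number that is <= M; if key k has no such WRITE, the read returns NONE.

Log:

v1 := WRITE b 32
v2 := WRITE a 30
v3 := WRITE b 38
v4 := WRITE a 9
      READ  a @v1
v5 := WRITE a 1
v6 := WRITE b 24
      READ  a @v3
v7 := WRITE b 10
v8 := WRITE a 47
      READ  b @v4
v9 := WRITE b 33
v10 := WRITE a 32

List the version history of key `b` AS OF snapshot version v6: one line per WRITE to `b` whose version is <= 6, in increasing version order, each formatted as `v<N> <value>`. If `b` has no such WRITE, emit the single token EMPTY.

Scan writes for key=b with version <= 6:
  v1 WRITE b 32 -> keep
  v2 WRITE a 30 -> skip
  v3 WRITE b 38 -> keep
  v4 WRITE a 9 -> skip
  v5 WRITE a 1 -> skip
  v6 WRITE b 24 -> keep
  v7 WRITE b 10 -> drop (> snap)
  v8 WRITE a 47 -> skip
  v9 WRITE b 33 -> drop (> snap)
  v10 WRITE a 32 -> skip
Collected: [(1, 32), (3, 38), (6, 24)]

Answer: v1 32
v3 38
v6 24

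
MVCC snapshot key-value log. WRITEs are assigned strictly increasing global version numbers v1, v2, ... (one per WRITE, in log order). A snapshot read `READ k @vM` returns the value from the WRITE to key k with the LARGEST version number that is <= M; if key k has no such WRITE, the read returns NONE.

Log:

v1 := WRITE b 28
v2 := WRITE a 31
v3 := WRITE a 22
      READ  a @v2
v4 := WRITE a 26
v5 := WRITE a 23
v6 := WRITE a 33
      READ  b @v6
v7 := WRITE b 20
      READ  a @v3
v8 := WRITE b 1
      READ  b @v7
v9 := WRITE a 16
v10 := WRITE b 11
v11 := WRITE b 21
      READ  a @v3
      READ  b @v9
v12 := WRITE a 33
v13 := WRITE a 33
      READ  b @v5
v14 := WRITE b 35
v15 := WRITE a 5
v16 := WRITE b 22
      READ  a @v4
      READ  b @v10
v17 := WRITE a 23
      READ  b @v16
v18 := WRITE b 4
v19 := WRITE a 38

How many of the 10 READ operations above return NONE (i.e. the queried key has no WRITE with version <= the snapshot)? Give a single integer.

Answer: 0

Derivation:
v1: WRITE b=28  (b history now [(1, 28)])
v2: WRITE a=31  (a history now [(2, 31)])
v3: WRITE a=22  (a history now [(2, 31), (3, 22)])
READ a @v2: history=[(2, 31), (3, 22)] -> pick v2 -> 31
v4: WRITE a=26  (a history now [(2, 31), (3, 22), (4, 26)])
v5: WRITE a=23  (a history now [(2, 31), (3, 22), (4, 26), (5, 23)])
v6: WRITE a=33  (a history now [(2, 31), (3, 22), (4, 26), (5, 23), (6, 33)])
READ b @v6: history=[(1, 28)] -> pick v1 -> 28
v7: WRITE b=20  (b history now [(1, 28), (7, 20)])
READ a @v3: history=[(2, 31), (3, 22), (4, 26), (5, 23), (6, 33)] -> pick v3 -> 22
v8: WRITE b=1  (b history now [(1, 28), (7, 20), (8, 1)])
READ b @v7: history=[(1, 28), (7, 20), (8, 1)] -> pick v7 -> 20
v9: WRITE a=16  (a history now [(2, 31), (3, 22), (4, 26), (5, 23), (6, 33), (9, 16)])
v10: WRITE b=11  (b history now [(1, 28), (7, 20), (8, 1), (10, 11)])
v11: WRITE b=21  (b history now [(1, 28), (7, 20), (8, 1), (10, 11), (11, 21)])
READ a @v3: history=[(2, 31), (3, 22), (4, 26), (5, 23), (6, 33), (9, 16)] -> pick v3 -> 22
READ b @v9: history=[(1, 28), (7, 20), (8, 1), (10, 11), (11, 21)] -> pick v8 -> 1
v12: WRITE a=33  (a history now [(2, 31), (3, 22), (4, 26), (5, 23), (6, 33), (9, 16), (12, 33)])
v13: WRITE a=33  (a history now [(2, 31), (3, 22), (4, 26), (5, 23), (6, 33), (9, 16), (12, 33), (13, 33)])
READ b @v5: history=[(1, 28), (7, 20), (8, 1), (10, 11), (11, 21)] -> pick v1 -> 28
v14: WRITE b=35  (b history now [(1, 28), (7, 20), (8, 1), (10, 11), (11, 21), (14, 35)])
v15: WRITE a=5  (a history now [(2, 31), (3, 22), (4, 26), (5, 23), (6, 33), (9, 16), (12, 33), (13, 33), (15, 5)])
v16: WRITE b=22  (b history now [(1, 28), (7, 20), (8, 1), (10, 11), (11, 21), (14, 35), (16, 22)])
READ a @v4: history=[(2, 31), (3, 22), (4, 26), (5, 23), (6, 33), (9, 16), (12, 33), (13, 33), (15, 5)] -> pick v4 -> 26
READ b @v10: history=[(1, 28), (7, 20), (8, 1), (10, 11), (11, 21), (14, 35), (16, 22)] -> pick v10 -> 11
v17: WRITE a=23  (a history now [(2, 31), (3, 22), (4, 26), (5, 23), (6, 33), (9, 16), (12, 33), (13, 33), (15, 5), (17, 23)])
READ b @v16: history=[(1, 28), (7, 20), (8, 1), (10, 11), (11, 21), (14, 35), (16, 22)] -> pick v16 -> 22
v18: WRITE b=4  (b history now [(1, 28), (7, 20), (8, 1), (10, 11), (11, 21), (14, 35), (16, 22), (18, 4)])
v19: WRITE a=38  (a history now [(2, 31), (3, 22), (4, 26), (5, 23), (6, 33), (9, 16), (12, 33), (13, 33), (15, 5), (17, 23), (19, 38)])
Read results in order: ['31', '28', '22', '20', '22', '1', '28', '26', '11', '22']
NONE count = 0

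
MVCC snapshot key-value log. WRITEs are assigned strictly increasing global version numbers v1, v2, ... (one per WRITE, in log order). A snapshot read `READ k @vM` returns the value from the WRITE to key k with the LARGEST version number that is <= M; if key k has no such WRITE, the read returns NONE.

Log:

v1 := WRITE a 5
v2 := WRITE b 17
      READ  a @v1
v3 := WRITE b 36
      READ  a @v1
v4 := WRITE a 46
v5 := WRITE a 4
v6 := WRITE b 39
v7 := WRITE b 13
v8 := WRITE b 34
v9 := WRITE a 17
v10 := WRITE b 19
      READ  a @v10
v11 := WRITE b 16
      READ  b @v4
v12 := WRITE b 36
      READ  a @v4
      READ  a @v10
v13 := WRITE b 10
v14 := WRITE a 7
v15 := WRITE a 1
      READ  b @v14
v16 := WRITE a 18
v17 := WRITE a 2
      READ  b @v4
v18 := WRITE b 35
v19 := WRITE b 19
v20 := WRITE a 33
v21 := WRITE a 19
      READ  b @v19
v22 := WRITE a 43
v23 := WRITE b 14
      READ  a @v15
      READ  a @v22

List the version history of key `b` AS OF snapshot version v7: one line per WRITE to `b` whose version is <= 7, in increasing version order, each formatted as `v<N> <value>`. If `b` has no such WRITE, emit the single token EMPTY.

Scan writes for key=b with version <= 7:
  v1 WRITE a 5 -> skip
  v2 WRITE b 17 -> keep
  v3 WRITE b 36 -> keep
  v4 WRITE a 46 -> skip
  v5 WRITE a 4 -> skip
  v6 WRITE b 39 -> keep
  v7 WRITE b 13 -> keep
  v8 WRITE b 34 -> drop (> snap)
  v9 WRITE a 17 -> skip
  v10 WRITE b 19 -> drop (> snap)
  v11 WRITE b 16 -> drop (> snap)
  v12 WRITE b 36 -> drop (> snap)
  v13 WRITE b 10 -> drop (> snap)
  v14 WRITE a 7 -> skip
  v15 WRITE a 1 -> skip
  v16 WRITE a 18 -> skip
  v17 WRITE a 2 -> skip
  v18 WRITE b 35 -> drop (> snap)
  v19 WRITE b 19 -> drop (> snap)
  v20 WRITE a 33 -> skip
  v21 WRITE a 19 -> skip
  v22 WRITE a 43 -> skip
  v23 WRITE b 14 -> drop (> snap)
Collected: [(2, 17), (3, 36), (6, 39), (7, 13)]

Answer: v2 17
v3 36
v6 39
v7 13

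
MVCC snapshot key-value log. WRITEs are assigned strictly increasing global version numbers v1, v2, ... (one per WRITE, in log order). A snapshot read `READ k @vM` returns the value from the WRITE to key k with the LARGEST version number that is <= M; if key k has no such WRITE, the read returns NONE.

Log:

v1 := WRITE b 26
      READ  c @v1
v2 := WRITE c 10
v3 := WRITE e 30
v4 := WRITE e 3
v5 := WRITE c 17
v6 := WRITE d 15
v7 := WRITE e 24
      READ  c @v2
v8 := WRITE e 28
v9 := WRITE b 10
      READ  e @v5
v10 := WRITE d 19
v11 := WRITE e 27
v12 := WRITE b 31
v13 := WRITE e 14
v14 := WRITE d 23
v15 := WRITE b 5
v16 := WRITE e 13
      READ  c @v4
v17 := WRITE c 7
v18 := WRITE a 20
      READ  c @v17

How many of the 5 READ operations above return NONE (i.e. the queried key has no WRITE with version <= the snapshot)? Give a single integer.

Answer: 1

Derivation:
v1: WRITE b=26  (b history now [(1, 26)])
READ c @v1: history=[] -> no version <= 1 -> NONE
v2: WRITE c=10  (c history now [(2, 10)])
v3: WRITE e=30  (e history now [(3, 30)])
v4: WRITE e=3  (e history now [(3, 30), (4, 3)])
v5: WRITE c=17  (c history now [(2, 10), (5, 17)])
v6: WRITE d=15  (d history now [(6, 15)])
v7: WRITE e=24  (e history now [(3, 30), (4, 3), (7, 24)])
READ c @v2: history=[(2, 10), (5, 17)] -> pick v2 -> 10
v8: WRITE e=28  (e history now [(3, 30), (4, 3), (7, 24), (8, 28)])
v9: WRITE b=10  (b history now [(1, 26), (9, 10)])
READ e @v5: history=[(3, 30), (4, 3), (7, 24), (8, 28)] -> pick v4 -> 3
v10: WRITE d=19  (d history now [(6, 15), (10, 19)])
v11: WRITE e=27  (e history now [(3, 30), (4, 3), (7, 24), (8, 28), (11, 27)])
v12: WRITE b=31  (b history now [(1, 26), (9, 10), (12, 31)])
v13: WRITE e=14  (e history now [(3, 30), (4, 3), (7, 24), (8, 28), (11, 27), (13, 14)])
v14: WRITE d=23  (d history now [(6, 15), (10, 19), (14, 23)])
v15: WRITE b=5  (b history now [(1, 26), (9, 10), (12, 31), (15, 5)])
v16: WRITE e=13  (e history now [(3, 30), (4, 3), (7, 24), (8, 28), (11, 27), (13, 14), (16, 13)])
READ c @v4: history=[(2, 10), (5, 17)] -> pick v2 -> 10
v17: WRITE c=7  (c history now [(2, 10), (5, 17), (17, 7)])
v18: WRITE a=20  (a history now [(18, 20)])
READ c @v17: history=[(2, 10), (5, 17), (17, 7)] -> pick v17 -> 7
Read results in order: ['NONE', '10', '3', '10', '7']
NONE count = 1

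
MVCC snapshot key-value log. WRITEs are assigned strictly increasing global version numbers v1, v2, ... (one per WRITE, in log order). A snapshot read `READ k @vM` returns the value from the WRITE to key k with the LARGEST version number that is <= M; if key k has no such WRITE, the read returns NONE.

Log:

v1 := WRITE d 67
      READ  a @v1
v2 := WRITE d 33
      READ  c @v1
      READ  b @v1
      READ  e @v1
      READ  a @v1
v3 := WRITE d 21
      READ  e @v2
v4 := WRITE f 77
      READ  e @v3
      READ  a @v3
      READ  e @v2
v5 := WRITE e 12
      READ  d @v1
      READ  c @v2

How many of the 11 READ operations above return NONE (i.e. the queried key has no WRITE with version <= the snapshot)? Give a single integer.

Answer: 10

Derivation:
v1: WRITE d=67  (d history now [(1, 67)])
READ a @v1: history=[] -> no version <= 1 -> NONE
v2: WRITE d=33  (d history now [(1, 67), (2, 33)])
READ c @v1: history=[] -> no version <= 1 -> NONE
READ b @v1: history=[] -> no version <= 1 -> NONE
READ e @v1: history=[] -> no version <= 1 -> NONE
READ a @v1: history=[] -> no version <= 1 -> NONE
v3: WRITE d=21  (d history now [(1, 67), (2, 33), (3, 21)])
READ e @v2: history=[] -> no version <= 2 -> NONE
v4: WRITE f=77  (f history now [(4, 77)])
READ e @v3: history=[] -> no version <= 3 -> NONE
READ a @v3: history=[] -> no version <= 3 -> NONE
READ e @v2: history=[] -> no version <= 2 -> NONE
v5: WRITE e=12  (e history now [(5, 12)])
READ d @v1: history=[(1, 67), (2, 33), (3, 21)] -> pick v1 -> 67
READ c @v2: history=[] -> no version <= 2 -> NONE
Read results in order: ['NONE', 'NONE', 'NONE', 'NONE', 'NONE', 'NONE', 'NONE', 'NONE', 'NONE', '67', 'NONE']
NONE count = 10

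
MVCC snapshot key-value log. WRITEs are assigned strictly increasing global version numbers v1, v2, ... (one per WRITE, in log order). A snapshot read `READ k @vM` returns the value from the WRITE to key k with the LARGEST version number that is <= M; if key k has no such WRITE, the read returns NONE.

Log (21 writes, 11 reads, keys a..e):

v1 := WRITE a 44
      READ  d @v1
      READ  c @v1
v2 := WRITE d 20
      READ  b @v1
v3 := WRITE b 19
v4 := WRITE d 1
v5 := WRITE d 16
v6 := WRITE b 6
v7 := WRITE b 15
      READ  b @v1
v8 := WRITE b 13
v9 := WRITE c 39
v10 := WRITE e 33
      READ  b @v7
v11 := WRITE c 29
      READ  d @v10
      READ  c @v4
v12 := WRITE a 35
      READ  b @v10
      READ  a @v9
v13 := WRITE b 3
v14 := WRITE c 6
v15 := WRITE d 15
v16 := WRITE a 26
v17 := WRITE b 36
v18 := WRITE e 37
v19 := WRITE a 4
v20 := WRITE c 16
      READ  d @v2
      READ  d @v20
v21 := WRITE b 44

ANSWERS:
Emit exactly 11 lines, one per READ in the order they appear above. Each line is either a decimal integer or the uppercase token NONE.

v1: WRITE a=44  (a history now [(1, 44)])
READ d @v1: history=[] -> no version <= 1 -> NONE
READ c @v1: history=[] -> no version <= 1 -> NONE
v2: WRITE d=20  (d history now [(2, 20)])
READ b @v1: history=[] -> no version <= 1 -> NONE
v3: WRITE b=19  (b history now [(3, 19)])
v4: WRITE d=1  (d history now [(2, 20), (4, 1)])
v5: WRITE d=16  (d history now [(2, 20), (4, 1), (5, 16)])
v6: WRITE b=6  (b history now [(3, 19), (6, 6)])
v7: WRITE b=15  (b history now [(3, 19), (6, 6), (7, 15)])
READ b @v1: history=[(3, 19), (6, 6), (7, 15)] -> no version <= 1 -> NONE
v8: WRITE b=13  (b history now [(3, 19), (6, 6), (7, 15), (8, 13)])
v9: WRITE c=39  (c history now [(9, 39)])
v10: WRITE e=33  (e history now [(10, 33)])
READ b @v7: history=[(3, 19), (6, 6), (7, 15), (8, 13)] -> pick v7 -> 15
v11: WRITE c=29  (c history now [(9, 39), (11, 29)])
READ d @v10: history=[(2, 20), (4, 1), (5, 16)] -> pick v5 -> 16
READ c @v4: history=[(9, 39), (11, 29)] -> no version <= 4 -> NONE
v12: WRITE a=35  (a history now [(1, 44), (12, 35)])
READ b @v10: history=[(3, 19), (6, 6), (7, 15), (8, 13)] -> pick v8 -> 13
READ a @v9: history=[(1, 44), (12, 35)] -> pick v1 -> 44
v13: WRITE b=3  (b history now [(3, 19), (6, 6), (7, 15), (8, 13), (13, 3)])
v14: WRITE c=6  (c history now [(9, 39), (11, 29), (14, 6)])
v15: WRITE d=15  (d history now [(2, 20), (4, 1), (5, 16), (15, 15)])
v16: WRITE a=26  (a history now [(1, 44), (12, 35), (16, 26)])
v17: WRITE b=36  (b history now [(3, 19), (6, 6), (7, 15), (8, 13), (13, 3), (17, 36)])
v18: WRITE e=37  (e history now [(10, 33), (18, 37)])
v19: WRITE a=4  (a history now [(1, 44), (12, 35), (16, 26), (19, 4)])
v20: WRITE c=16  (c history now [(9, 39), (11, 29), (14, 6), (20, 16)])
READ d @v2: history=[(2, 20), (4, 1), (5, 16), (15, 15)] -> pick v2 -> 20
READ d @v20: history=[(2, 20), (4, 1), (5, 16), (15, 15)] -> pick v15 -> 15
v21: WRITE b=44  (b history now [(3, 19), (6, 6), (7, 15), (8, 13), (13, 3), (17, 36), (21, 44)])

Answer: NONE
NONE
NONE
NONE
15
16
NONE
13
44
20
15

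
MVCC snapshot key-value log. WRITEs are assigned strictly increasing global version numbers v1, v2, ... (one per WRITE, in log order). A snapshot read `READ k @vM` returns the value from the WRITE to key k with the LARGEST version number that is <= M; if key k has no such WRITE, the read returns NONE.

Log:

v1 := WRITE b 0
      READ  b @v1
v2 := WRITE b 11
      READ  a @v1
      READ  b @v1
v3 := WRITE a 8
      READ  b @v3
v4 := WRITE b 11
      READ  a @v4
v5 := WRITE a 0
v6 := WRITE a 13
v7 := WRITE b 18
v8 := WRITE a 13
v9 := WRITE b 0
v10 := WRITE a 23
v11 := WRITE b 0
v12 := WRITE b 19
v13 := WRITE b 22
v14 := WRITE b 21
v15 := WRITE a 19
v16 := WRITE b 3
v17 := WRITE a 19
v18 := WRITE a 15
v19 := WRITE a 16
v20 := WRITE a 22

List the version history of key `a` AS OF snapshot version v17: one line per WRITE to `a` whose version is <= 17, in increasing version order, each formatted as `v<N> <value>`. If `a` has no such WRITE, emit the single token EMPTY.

Scan writes for key=a with version <= 17:
  v1 WRITE b 0 -> skip
  v2 WRITE b 11 -> skip
  v3 WRITE a 8 -> keep
  v4 WRITE b 11 -> skip
  v5 WRITE a 0 -> keep
  v6 WRITE a 13 -> keep
  v7 WRITE b 18 -> skip
  v8 WRITE a 13 -> keep
  v9 WRITE b 0 -> skip
  v10 WRITE a 23 -> keep
  v11 WRITE b 0 -> skip
  v12 WRITE b 19 -> skip
  v13 WRITE b 22 -> skip
  v14 WRITE b 21 -> skip
  v15 WRITE a 19 -> keep
  v16 WRITE b 3 -> skip
  v17 WRITE a 19 -> keep
  v18 WRITE a 15 -> drop (> snap)
  v19 WRITE a 16 -> drop (> snap)
  v20 WRITE a 22 -> drop (> snap)
Collected: [(3, 8), (5, 0), (6, 13), (8, 13), (10, 23), (15, 19), (17, 19)]

Answer: v3 8
v5 0
v6 13
v8 13
v10 23
v15 19
v17 19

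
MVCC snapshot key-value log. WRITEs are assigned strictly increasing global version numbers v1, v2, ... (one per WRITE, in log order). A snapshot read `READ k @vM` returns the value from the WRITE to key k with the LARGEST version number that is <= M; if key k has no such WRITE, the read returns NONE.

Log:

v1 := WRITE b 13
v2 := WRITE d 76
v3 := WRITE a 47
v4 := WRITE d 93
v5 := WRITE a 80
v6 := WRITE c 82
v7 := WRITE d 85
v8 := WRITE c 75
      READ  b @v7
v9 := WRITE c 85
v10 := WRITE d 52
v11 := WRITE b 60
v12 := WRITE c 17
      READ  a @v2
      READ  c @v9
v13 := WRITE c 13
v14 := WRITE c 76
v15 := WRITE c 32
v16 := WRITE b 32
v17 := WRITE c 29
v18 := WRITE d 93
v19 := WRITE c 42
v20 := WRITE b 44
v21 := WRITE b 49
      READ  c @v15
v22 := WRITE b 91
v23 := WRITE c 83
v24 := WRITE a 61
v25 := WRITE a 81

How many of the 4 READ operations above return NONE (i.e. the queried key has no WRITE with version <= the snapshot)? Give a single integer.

v1: WRITE b=13  (b history now [(1, 13)])
v2: WRITE d=76  (d history now [(2, 76)])
v3: WRITE a=47  (a history now [(3, 47)])
v4: WRITE d=93  (d history now [(2, 76), (4, 93)])
v5: WRITE a=80  (a history now [(3, 47), (5, 80)])
v6: WRITE c=82  (c history now [(6, 82)])
v7: WRITE d=85  (d history now [(2, 76), (4, 93), (7, 85)])
v8: WRITE c=75  (c history now [(6, 82), (8, 75)])
READ b @v7: history=[(1, 13)] -> pick v1 -> 13
v9: WRITE c=85  (c history now [(6, 82), (8, 75), (9, 85)])
v10: WRITE d=52  (d history now [(2, 76), (4, 93), (7, 85), (10, 52)])
v11: WRITE b=60  (b history now [(1, 13), (11, 60)])
v12: WRITE c=17  (c history now [(6, 82), (8, 75), (9, 85), (12, 17)])
READ a @v2: history=[(3, 47), (5, 80)] -> no version <= 2 -> NONE
READ c @v9: history=[(6, 82), (8, 75), (9, 85), (12, 17)] -> pick v9 -> 85
v13: WRITE c=13  (c history now [(6, 82), (8, 75), (9, 85), (12, 17), (13, 13)])
v14: WRITE c=76  (c history now [(6, 82), (8, 75), (9, 85), (12, 17), (13, 13), (14, 76)])
v15: WRITE c=32  (c history now [(6, 82), (8, 75), (9, 85), (12, 17), (13, 13), (14, 76), (15, 32)])
v16: WRITE b=32  (b history now [(1, 13), (11, 60), (16, 32)])
v17: WRITE c=29  (c history now [(6, 82), (8, 75), (9, 85), (12, 17), (13, 13), (14, 76), (15, 32), (17, 29)])
v18: WRITE d=93  (d history now [(2, 76), (4, 93), (7, 85), (10, 52), (18, 93)])
v19: WRITE c=42  (c history now [(6, 82), (8, 75), (9, 85), (12, 17), (13, 13), (14, 76), (15, 32), (17, 29), (19, 42)])
v20: WRITE b=44  (b history now [(1, 13), (11, 60), (16, 32), (20, 44)])
v21: WRITE b=49  (b history now [(1, 13), (11, 60), (16, 32), (20, 44), (21, 49)])
READ c @v15: history=[(6, 82), (8, 75), (9, 85), (12, 17), (13, 13), (14, 76), (15, 32), (17, 29), (19, 42)] -> pick v15 -> 32
v22: WRITE b=91  (b history now [(1, 13), (11, 60), (16, 32), (20, 44), (21, 49), (22, 91)])
v23: WRITE c=83  (c history now [(6, 82), (8, 75), (9, 85), (12, 17), (13, 13), (14, 76), (15, 32), (17, 29), (19, 42), (23, 83)])
v24: WRITE a=61  (a history now [(3, 47), (5, 80), (24, 61)])
v25: WRITE a=81  (a history now [(3, 47), (5, 80), (24, 61), (25, 81)])
Read results in order: ['13', 'NONE', '85', '32']
NONE count = 1

Answer: 1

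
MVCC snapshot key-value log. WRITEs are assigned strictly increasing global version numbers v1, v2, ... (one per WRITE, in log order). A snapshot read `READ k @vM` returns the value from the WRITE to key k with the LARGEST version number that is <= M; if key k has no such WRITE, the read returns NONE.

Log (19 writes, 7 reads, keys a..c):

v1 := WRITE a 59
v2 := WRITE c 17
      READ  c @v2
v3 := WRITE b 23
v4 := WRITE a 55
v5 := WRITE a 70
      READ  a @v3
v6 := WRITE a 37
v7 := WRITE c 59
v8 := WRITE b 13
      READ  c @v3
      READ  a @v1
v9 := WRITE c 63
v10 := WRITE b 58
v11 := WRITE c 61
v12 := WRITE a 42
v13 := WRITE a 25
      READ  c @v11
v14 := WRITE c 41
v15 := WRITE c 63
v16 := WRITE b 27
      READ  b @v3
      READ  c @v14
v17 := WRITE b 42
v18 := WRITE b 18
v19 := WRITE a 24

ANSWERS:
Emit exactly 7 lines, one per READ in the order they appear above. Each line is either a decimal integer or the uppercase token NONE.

Answer: 17
59
17
59
61
23
41

Derivation:
v1: WRITE a=59  (a history now [(1, 59)])
v2: WRITE c=17  (c history now [(2, 17)])
READ c @v2: history=[(2, 17)] -> pick v2 -> 17
v3: WRITE b=23  (b history now [(3, 23)])
v4: WRITE a=55  (a history now [(1, 59), (4, 55)])
v5: WRITE a=70  (a history now [(1, 59), (4, 55), (5, 70)])
READ a @v3: history=[(1, 59), (4, 55), (5, 70)] -> pick v1 -> 59
v6: WRITE a=37  (a history now [(1, 59), (4, 55), (5, 70), (6, 37)])
v7: WRITE c=59  (c history now [(2, 17), (7, 59)])
v8: WRITE b=13  (b history now [(3, 23), (8, 13)])
READ c @v3: history=[(2, 17), (7, 59)] -> pick v2 -> 17
READ a @v1: history=[(1, 59), (4, 55), (5, 70), (6, 37)] -> pick v1 -> 59
v9: WRITE c=63  (c history now [(2, 17), (7, 59), (9, 63)])
v10: WRITE b=58  (b history now [(3, 23), (8, 13), (10, 58)])
v11: WRITE c=61  (c history now [(2, 17), (7, 59), (9, 63), (11, 61)])
v12: WRITE a=42  (a history now [(1, 59), (4, 55), (5, 70), (6, 37), (12, 42)])
v13: WRITE a=25  (a history now [(1, 59), (4, 55), (5, 70), (6, 37), (12, 42), (13, 25)])
READ c @v11: history=[(2, 17), (7, 59), (9, 63), (11, 61)] -> pick v11 -> 61
v14: WRITE c=41  (c history now [(2, 17), (7, 59), (9, 63), (11, 61), (14, 41)])
v15: WRITE c=63  (c history now [(2, 17), (7, 59), (9, 63), (11, 61), (14, 41), (15, 63)])
v16: WRITE b=27  (b history now [(3, 23), (8, 13), (10, 58), (16, 27)])
READ b @v3: history=[(3, 23), (8, 13), (10, 58), (16, 27)] -> pick v3 -> 23
READ c @v14: history=[(2, 17), (7, 59), (9, 63), (11, 61), (14, 41), (15, 63)] -> pick v14 -> 41
v17: WRITE b=42  (b history now [(3, 23), (8, 13), (10, 58), (16, 27), (17, 42)])
v18: WRITE b=18  (b history now [(3, 23), (8, 13), (10, 58), (16, 27), (17, 42), (18, 18)])
v19: WRITE a=24  (a history now [(1, 59), (4, 55), (5, 70), (6, 37), (12, 42), (13, 25), (19, 24)])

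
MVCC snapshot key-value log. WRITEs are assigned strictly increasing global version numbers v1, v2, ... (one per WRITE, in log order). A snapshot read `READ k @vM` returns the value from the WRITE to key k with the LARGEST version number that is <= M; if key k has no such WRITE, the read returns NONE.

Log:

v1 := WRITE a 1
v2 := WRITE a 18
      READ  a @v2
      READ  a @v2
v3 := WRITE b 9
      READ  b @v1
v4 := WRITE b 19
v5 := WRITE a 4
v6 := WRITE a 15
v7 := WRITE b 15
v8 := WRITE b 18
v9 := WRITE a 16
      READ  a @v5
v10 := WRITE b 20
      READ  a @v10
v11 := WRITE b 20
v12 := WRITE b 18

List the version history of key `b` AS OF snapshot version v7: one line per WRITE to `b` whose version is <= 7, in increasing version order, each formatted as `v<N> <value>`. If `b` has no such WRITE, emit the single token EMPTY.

Answer: v3 9
v4 19
v7 15

Derivation:
Scan writes for key=b with version <= 7:
  v1 WRITE a 1 -> skip
  v2 WRITE a 18 -> skip
  v3 WRITE b 9 -> keep
  v4 WRITE b 19 -> keep
  v5 WRITE a 4 -> skip
  v6 WRITE a 15 -> skip
  v7 WRITE b 15 -> keep
  v8 WRITE b 18 -> drop (> snap)
  v9 WRITE a 16 -> skip
  v10 WRITE b 20 -> drop (> snap)
  v11 WRITE b 20 -> drop (> snap)
  v12 WRITE b 18 -> drop (> snap)
Collected: [(3, 9), (4, 19), (7, 15)]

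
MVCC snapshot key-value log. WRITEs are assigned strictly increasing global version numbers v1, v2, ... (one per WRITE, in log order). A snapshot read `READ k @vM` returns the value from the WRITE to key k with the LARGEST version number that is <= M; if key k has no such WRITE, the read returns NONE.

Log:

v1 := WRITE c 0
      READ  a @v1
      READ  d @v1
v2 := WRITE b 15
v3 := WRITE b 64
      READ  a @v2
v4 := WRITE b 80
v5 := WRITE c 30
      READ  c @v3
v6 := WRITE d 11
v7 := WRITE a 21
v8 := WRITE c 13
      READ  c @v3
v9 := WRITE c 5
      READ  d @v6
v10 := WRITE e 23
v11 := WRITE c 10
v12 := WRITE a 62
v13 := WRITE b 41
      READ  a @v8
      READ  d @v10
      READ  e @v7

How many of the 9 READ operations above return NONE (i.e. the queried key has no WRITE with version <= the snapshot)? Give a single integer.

v1: WRITE c=0  (c history now [(1, 0)])
READ a @v1: history=[] -> no version <= 1 -> NONE
READ d @v1: history=[] -> no version <= 1 -> NONE
v2: WRITE b=15  (b history now [(2, 15)])
v3: WRITE b=64  (b history now [(2, 15), (3, 64)])
READ a @v2: history=[] -> no version <= 2 -> NONE
v4: WRITE b=80  (b history now [(2, 15), (3, 64), (4, 80)])
v5: WRITE c=30  (c history now [(1, 0), (5, 30)])
READ c @v3: history=[(1, 0), (5, 30)] -> pick v1 -> 0
v6: WRITE d=11  (d history now [(6, 11)])
v7: WRITE a=21  (a history now [(7, 21)])
v8: WRITE c=13  (c history now [(1, 0), (5, 30), (8, 13)])
READ c @v3: history=[(1, 0), (5, 30), (8, 13)] -> pick v1 -> 0
v9: WRITE c=5  (c history now [(1, 0), (5, 30), (8, 13), (9, 5)])
READ d @v6: history=[(6, 11)] -> pick v6 -> 11
v10: WRITE e=23  (e history now [(10, 23)])
v11: WRITE c=10  (c history now [(1, 0), (5, 30), (8, 13), (9, 5), (11, 10)])
v12: WRITE a=62  (a history now [(7, 21), (12, 62)])
v13: WRITE b=41  (b history now [(2, 15), (3, 64), (4, 80), (13, 41)])
READ a @v8: history=[(7, 21), (12, 62)] -> pick v7 -> 21
READ d @v10: history=[(6, 11)] -> pick v6 -> 11
READ e @v7: history=[(10, 23)] -> no version <= 7 -> NONE
Read results in order: ['NONE', 'NONE', 'NONE', '0', '0', '11', '21', '11', 'NONE']
NONE count = 4

Answer: 4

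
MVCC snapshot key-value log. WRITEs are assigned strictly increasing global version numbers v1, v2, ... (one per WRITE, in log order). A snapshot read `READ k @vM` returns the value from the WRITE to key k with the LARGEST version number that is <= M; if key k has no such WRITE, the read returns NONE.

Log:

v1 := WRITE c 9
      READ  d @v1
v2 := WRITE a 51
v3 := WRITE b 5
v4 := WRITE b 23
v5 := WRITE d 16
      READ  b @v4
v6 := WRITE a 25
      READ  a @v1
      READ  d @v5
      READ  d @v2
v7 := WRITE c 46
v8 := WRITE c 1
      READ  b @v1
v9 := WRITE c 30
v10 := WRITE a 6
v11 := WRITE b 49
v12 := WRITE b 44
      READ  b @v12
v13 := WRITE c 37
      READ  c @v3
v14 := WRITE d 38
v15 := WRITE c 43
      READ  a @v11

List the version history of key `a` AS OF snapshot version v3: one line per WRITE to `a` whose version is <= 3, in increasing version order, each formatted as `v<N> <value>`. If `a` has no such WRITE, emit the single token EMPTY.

Scan writes for key=a with version <= 3:
  v1 WRITE c 9 -> skip
  v2 WRITE a 51 -> keep
  v3 WRITE b 5 -> skip
  v4 WRITE b 23 -> skip
  v5 WRITE d 16 -> skip
  v6 WRITE a 25 -> drop (> snap)
  v7 WRITE c 46 -> skip
  v8 WRITE c 1 -> skip
  v9 WRITE c 30 -> skip
  v10 WRITE a 6 -> drop (> snap)
  v11 WRITE b 49 -> skip
  v12 WRITE b 44 -> skip
  v13 WRITE c 37 -> skip
  v14 WRITE d 38 -> skip
  v15 WRITE c 43 -> skip
Collected: [(2, 51)]

Answer: v2 51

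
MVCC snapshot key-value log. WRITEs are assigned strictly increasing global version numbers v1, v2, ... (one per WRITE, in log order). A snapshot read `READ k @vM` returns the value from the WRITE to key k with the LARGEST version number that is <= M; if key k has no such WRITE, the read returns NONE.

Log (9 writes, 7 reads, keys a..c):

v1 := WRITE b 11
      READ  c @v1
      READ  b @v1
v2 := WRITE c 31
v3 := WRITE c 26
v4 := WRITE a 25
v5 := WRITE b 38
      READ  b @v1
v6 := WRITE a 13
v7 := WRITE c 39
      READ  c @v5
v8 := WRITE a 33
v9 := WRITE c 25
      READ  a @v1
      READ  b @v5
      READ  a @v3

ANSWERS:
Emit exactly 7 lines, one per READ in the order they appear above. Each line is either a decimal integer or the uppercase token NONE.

Answer: NONE
11
11
26
NONE
38
NONE

Derivation:
v1: WRITE b=11  (b history now [(1, 11)])
READ c @v1: history=[] -> no version <= 1 -> NONE
READ b @v1: history=[(1, 11)] -> pick v1 -> 11
v2: WRITE c=31  (c history now [(2, 31)])
v3: WRITE c=26  (c history now [(2, 31), (3, 26)])
v4: WRITE a=25  (a history now [(4, 25)])
v5: WRITE b=38  (b history now [(1, 11), (5, 38)])
READ b @v1: history=[(1, 11), (5, 38)] -> pick v1 -> 11
v6: WRITE a=13  (a history now [(4, 25), (6, 13)])
v7: WRITE c=39  (c history now [(2, 31), (3, 26), (7, 39)])
READ c @v5: history=[(2, 31), (3, 26), (7, 39)] -> pick v3 -> 26
v8: WRITE a=33  (a history now [(4, 25), (6, 13), (8, 33)])
v9: WRITE c=25  (c history now [(2, 31), (3, 26), (7, 39), (9, 25)])
READ a @v1: history=[(4, 25), (6, 13), (8, 33)] -> no version <= 1 -> NONE
READ b @v5: history=[(1, 11), (5, 38)] -> pick v5 -> 38
READ a @v3: history=[(4, 25), (6, 13), (8, 33)] -> no version <= 3 -> NONE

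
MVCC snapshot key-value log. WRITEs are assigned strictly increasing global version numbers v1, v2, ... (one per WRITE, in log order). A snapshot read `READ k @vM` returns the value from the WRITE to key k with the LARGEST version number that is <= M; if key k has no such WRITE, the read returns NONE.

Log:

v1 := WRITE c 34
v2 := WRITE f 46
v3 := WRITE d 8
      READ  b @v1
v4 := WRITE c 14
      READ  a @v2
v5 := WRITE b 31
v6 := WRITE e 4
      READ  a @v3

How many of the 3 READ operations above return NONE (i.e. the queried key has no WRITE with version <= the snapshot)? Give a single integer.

Answer: 3

Derivation:
v1: WRITE c=34  (c history now [(1, 34)])
v2: WRITE f=46  (f history now [(2, 46)])
v3: WRITE d=8  (d history now [(3, 8)])
READ b @v1: history=[] -> no version <= 1 -> NONE
v4: WRITE c=14  (c history now [(1, 34), (4, 14)])
READ a @v2: history=[] -> no version <= 2 -> NONE
v5: WRITE b=31  (b history now [(5, 31)])
v6: WRITE e=4  (e history now [(6, 4)])
READ a @v3: history=[] -> no version <= 3 -> NONE
Read results in order: ['NONE', 'NONE', 'NONE']
NONE count = 3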